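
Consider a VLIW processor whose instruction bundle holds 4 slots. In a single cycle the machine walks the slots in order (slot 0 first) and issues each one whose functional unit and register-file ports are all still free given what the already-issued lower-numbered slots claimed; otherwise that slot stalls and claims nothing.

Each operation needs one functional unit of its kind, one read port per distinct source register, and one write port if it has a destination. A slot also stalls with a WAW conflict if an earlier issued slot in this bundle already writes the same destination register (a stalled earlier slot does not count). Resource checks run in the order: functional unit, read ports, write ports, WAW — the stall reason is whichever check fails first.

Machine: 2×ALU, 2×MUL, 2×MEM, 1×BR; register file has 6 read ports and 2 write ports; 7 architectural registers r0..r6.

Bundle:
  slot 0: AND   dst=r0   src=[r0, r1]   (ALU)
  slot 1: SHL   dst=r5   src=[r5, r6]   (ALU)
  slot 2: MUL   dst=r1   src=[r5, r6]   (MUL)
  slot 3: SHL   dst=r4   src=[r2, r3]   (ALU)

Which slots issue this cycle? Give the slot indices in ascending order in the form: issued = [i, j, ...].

issued = [0, 1]

[0] ALU needs rd=2 wr=1: ok; after: ALU=1 MUL=2 MEM=2 BR=1, R=4, W=1
[1] ALU needs rd=2 wr=1: ok; after: ALU=0 MUL=2 MEM=2 BR=1, R=2, W=0
[2] MUL needs rd=2 wr=1: WR_PORT; after: ALU=0 MUL=2 MEM=2 BR=1, R=2, W=0
[3] ALU needs rd=2 wr=1: FU; after: ALU=0 MUL=2 MEM=2 BR=1, R=2, W=0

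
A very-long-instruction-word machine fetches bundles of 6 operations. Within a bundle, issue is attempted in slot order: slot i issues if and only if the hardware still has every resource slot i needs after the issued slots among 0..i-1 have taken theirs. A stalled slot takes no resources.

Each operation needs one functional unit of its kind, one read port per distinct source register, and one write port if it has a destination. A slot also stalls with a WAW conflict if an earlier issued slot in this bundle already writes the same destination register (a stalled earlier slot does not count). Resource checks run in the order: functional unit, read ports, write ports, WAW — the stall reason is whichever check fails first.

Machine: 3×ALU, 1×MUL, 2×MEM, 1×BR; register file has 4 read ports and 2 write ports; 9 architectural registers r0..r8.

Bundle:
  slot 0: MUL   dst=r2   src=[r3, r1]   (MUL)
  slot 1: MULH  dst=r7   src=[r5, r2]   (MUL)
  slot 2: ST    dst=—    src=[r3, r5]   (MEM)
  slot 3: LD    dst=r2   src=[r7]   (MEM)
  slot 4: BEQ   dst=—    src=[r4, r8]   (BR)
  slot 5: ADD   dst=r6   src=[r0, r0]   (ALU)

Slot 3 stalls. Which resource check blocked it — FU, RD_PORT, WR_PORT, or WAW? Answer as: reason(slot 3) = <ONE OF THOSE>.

#0 MUL src=r3,r1 dispatched  <A:3 Mu:0 Ld:2 B:1 rd:2 wr:1>
#1 MUL src=r5,r2 held:FU  <A:3 Mu:0 Ld:2 B:1 rd:2 wr:1>
#2 MEM src=r3,r5 dispatched  <A:3 Mu:0 Ld:1 B:1 rd:0 wr:1>
#3 MEM src=r7 held:RD_PORT  <A:3 Mu:0 Ld:1 B:1 rd:0 wr:1>
#4 BR src=r4,r8 held:RD_PORT  <A:3 Mu:0 Ld:1 B:1 rd:0 wr:1>
#5 ALU src=r0,r0 held:RD_PORT  <A:3 Mu:0 Ld:1 B:1 rd:0 wr:1>

reason(slot 3) = RD_PORT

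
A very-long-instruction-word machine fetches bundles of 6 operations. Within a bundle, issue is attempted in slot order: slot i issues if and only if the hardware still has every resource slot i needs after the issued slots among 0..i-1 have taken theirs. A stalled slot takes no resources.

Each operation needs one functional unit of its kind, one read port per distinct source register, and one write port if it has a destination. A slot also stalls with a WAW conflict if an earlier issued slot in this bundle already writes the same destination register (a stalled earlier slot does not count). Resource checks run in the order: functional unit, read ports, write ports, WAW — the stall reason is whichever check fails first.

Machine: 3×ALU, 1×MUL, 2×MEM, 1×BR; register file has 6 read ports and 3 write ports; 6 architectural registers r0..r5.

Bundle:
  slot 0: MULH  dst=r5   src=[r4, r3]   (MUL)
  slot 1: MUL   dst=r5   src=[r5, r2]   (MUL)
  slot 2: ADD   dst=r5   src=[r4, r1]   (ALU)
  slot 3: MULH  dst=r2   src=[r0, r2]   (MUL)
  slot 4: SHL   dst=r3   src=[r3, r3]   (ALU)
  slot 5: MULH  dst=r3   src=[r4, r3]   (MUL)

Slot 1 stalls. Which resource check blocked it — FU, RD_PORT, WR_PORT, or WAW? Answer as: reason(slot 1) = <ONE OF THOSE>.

reason(slot 1) = FU

[0] MUL needs rd=2 wr=1: ok; after: ALU=3 MUL=0 MEM=2 BR=1, R=4, W=2
[1] MUL needs rd=2 wr=1: FU; after: ALU=3 MUL=0 MEM=2 BR=1, R=4, W=2
[2] ALU needs rd=2 wr=1: WAW; after: ALU=3 MUL=0 MEM=2 BR=1, R=4, W=2
[3] MUL needs rd=2 wr=1: FU; after: ALU=3 MUL=0 MEM=2 BR=1, R=4, W=2
[4] ALU needs rd=1 wr=1: ok; after: ALU=2 MUL=0 MEM=2 BR=1, R=3, W=1
[5] MUL needs rd=2 wr=1: FU; after: ALU=2 MUL=0 MEM=2 BR=1, R=3, W=1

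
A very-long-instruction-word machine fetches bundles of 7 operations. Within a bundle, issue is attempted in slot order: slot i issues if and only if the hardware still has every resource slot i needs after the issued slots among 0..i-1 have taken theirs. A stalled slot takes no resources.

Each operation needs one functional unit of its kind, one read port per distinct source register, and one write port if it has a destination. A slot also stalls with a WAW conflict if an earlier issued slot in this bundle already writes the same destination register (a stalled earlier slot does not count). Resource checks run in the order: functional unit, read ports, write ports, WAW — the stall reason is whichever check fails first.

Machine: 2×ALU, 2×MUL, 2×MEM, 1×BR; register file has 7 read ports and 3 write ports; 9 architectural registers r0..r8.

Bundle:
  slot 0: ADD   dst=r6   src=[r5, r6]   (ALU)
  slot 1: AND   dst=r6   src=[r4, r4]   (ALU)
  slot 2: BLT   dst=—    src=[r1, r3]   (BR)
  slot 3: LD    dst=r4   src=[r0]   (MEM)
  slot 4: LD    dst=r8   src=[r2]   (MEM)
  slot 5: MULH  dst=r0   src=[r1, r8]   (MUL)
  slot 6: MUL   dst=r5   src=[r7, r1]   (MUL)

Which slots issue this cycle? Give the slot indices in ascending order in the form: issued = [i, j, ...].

(0) want 1×ALU +2rd +1wr — yes → AL1|MU2|ME2|BR1|rd5|wr2
(1) want 1×ALU +1rd +1wr — WAW → AL1|MU2|ME2|BR1|rd5|wr2
(2) want 1×BR +2rd +0wr — yes → AL1|MU2|ME2|BR0|rd3|wr2
(3) want 1×MEM +1rd +1wr — yes → AL1|MU2|ME1|BR0|rd2|wr1
(4) want 1×MEM +1rd +1wr — yes → AL1|MU2|ME0|BR0|rd1|wr0
(5) want 1×MUL +2rd +1wr — RD_PORT → AL1|MU2|ME0|BR0|rd1|wr0
(6) want 1×MUL +2rd +1wr — RD_PORT → AL1|MU2|ME0|BR0|rd1|wr0

issued = [0, 2, 3, 4]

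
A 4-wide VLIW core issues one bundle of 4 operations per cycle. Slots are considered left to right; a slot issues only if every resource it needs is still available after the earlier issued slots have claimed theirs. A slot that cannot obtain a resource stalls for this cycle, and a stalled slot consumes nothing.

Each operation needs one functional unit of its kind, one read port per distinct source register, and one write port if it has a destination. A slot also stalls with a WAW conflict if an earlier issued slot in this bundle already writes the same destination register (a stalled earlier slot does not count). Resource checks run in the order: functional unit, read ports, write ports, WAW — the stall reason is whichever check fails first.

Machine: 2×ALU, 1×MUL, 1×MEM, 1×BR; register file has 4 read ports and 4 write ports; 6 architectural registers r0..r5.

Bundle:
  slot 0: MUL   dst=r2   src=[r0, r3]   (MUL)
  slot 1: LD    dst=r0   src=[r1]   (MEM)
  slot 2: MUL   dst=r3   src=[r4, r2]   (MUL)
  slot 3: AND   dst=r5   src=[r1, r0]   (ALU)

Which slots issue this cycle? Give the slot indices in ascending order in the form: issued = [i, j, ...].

#0 MUL src=r0,r3 dispatched  <A:2 Mu:0 Ld:1 B:1 rd:2 wr:3>
#1 MEM src=r1 dispatched  <A:2 Mu:0 Ld:0 B:1 rd:1 wr:2>
#2 MUL src=r4,r2 held:FU  <A:2 Mu:0 Ld:0 B:1 rd:1 wr:2>
#3 ALU src=r1,r0 held:RD_PORT  <A:2 Mu:0 Ld:0 B:1 rd:1 wr:2>

issued = [0, 1]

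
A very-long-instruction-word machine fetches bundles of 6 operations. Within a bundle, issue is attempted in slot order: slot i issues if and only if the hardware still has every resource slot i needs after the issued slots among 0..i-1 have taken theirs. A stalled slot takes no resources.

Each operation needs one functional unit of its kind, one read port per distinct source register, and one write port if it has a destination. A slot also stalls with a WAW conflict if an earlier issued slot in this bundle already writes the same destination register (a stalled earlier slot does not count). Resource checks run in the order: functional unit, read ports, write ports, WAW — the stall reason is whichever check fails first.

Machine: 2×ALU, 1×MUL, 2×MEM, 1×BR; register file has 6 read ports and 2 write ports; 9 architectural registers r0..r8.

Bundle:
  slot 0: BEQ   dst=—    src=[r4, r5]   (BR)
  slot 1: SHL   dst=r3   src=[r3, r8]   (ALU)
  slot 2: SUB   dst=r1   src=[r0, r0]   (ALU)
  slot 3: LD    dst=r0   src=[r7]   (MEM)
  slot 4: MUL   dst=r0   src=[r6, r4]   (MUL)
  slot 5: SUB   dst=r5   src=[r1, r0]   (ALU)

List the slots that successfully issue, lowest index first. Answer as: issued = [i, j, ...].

(0) want 1×BR +2rd +0wr — yes → AL2|MU1|ME2|BR0|rd4|wr2
(1) want 1×ALU +2rd +1wr — yes → AL1|MU1|ME2|BR0|rd2|wr1
(2) want 1×ALU +1rd +1wr — yes → AL0|MU1|ME2|BR0|rd1|wr0
(3) want 1×MEM +1rd +1wr — WR_PORT → AL0|MU1|ME2|BR0|rd1|wr0
(4) want 1×MUL +2rd +1wr — RD_PORT → AL0|MU1|ME2|BR0|rd1|wr0
(5) want 1×ALU +2rd +1wr — FU → AL0|MU1|ME2|BR0|rd1|wr0

issued = [0, 1, 2]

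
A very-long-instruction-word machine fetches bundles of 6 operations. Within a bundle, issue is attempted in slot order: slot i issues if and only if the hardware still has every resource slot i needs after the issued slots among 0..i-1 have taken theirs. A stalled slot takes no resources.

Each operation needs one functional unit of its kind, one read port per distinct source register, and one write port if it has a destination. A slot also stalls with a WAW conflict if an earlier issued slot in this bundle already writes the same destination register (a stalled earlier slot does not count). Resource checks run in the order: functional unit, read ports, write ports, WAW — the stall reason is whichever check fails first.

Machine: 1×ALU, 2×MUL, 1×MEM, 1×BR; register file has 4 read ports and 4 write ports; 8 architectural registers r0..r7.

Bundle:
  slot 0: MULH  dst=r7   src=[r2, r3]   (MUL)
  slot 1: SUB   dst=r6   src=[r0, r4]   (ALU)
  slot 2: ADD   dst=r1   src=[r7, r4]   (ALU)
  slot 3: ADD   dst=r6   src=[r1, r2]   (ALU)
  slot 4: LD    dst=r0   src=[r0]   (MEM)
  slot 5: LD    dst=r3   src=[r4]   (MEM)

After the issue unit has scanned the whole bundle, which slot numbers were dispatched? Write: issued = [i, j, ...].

issued = [0, 1]

#0 MUL src=r2,r3 dispatched  <A:1 Mu:1 Ld:1 B:1 rd:2 wr:3>
#1 ALU src=r0,r4 dispatched  <A:0 Mu:1 Ld:1 B:1 rd:0 wr:2>
#2 ALU src=r7,r4 held:FU  <A:0 Mu:1 Ld:1 B:1 rd:0 wr:2>
#3 ALU src=r1,r2 held:FU  <A:0 Mu:1 Ld:1 B:1 rd:0 wr:2>
#4 MEM src=r0 held:RD_PORT  <A:0 Mu:1 Ld:1 B:1 rd:0 wr:2>
#5 MEM src=r4 held:RD_PORT  <A:0 Mu:1 Ld:1 B:1 rd:0 wr:2>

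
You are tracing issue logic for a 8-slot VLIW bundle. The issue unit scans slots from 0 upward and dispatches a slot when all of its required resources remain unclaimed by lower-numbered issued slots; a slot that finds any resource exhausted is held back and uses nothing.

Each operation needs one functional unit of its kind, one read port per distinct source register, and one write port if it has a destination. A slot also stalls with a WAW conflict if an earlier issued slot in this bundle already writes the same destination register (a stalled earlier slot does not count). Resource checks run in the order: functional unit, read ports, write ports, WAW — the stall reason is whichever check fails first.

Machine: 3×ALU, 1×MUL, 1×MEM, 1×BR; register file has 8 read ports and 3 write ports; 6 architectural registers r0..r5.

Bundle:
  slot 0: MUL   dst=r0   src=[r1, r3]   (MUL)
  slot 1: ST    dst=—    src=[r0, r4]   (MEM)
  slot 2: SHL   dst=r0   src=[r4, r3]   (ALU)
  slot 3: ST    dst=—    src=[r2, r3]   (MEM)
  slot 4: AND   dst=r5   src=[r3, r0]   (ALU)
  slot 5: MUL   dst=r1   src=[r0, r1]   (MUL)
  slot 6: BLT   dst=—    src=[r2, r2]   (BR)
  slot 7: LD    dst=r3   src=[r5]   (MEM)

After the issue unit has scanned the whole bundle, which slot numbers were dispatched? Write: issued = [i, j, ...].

[0] MUL needs rd=2 wr=1: ok; after: ALU=3 MUL=0 MEM=1 BR=1, R=6, W=2
[1] MEM needs rd=2 wr=0: ok; after: ALU=3 MUL=0 MEM=0 BR=1, R=4, W=2
[2] ALU needs rd=2 wr=1: WAW; after: ALU=3 MUL=0 MEM=0 BR=1, R=4, W=2
[3] MEM needs rd=2 wr=0: FU; after: ALU=3 MUL=0 MEM=0 BR=1, R=4, W=2
[4] ALU needs rd=2 wr=1: ok; after: ALU=2 MUL=0 MEM=0 BR=1, R=2, W=1
[5] MUL needs rd=2 wr=1: FU; after: ALU=2 MUL=0 MEM=0 BR=1, R=2, W=1
[6] BR needs rd=1 wr=0: ok; after: ALU=2 MUL=0 MEM=0 BR=0, R=1, W=1
[7] MEM needs rd=1 wr=1: FU; after: ALU=2 MUL=0 MEM=0 BR=0, R=1, W=1

issued = [0, 1, 4, 6]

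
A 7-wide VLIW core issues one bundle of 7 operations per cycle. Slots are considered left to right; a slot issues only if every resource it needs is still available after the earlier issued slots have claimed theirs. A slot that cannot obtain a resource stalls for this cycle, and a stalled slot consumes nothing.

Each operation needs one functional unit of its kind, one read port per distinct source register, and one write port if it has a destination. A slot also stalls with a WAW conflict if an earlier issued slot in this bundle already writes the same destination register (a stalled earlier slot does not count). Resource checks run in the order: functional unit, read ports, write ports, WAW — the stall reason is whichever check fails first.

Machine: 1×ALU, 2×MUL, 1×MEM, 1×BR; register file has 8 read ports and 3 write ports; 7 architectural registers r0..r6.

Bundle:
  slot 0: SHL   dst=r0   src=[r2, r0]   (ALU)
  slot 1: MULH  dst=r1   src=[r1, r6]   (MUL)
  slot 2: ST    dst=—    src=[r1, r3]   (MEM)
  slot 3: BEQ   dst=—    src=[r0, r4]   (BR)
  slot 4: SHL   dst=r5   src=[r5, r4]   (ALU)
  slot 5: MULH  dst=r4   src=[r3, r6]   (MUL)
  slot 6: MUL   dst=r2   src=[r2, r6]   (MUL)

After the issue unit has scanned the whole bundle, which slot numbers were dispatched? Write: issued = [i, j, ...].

issued = [0, 1, 2, 3]

slot 0 (ALU): ISSUE — free A0,Mu2,Ld1,B1 rp6 wp2
slot 1 (MUL): ISSUE — free A0,Mu1,Ld1,B1 rp4 wp1
slot 2 (MEM): ISSUE — free A0,Mu1,Ld0,B1 rp2 wp1
slot 3 (BR): ISSUE — free A0,Mu1,Ld0,B0 rp0 wp1
slot 4 (ALU): stall FU — free A0,Mu1,Ld0,B0 rp0 wp1
slot 5 (MUL): stall RD_PORT — free A0,Mu1,Ld0,B0 rp0 wp1
slot 6 (MUL): stall RD_PORT — free A0,Mu1,Ld0,B0 rp0 wp1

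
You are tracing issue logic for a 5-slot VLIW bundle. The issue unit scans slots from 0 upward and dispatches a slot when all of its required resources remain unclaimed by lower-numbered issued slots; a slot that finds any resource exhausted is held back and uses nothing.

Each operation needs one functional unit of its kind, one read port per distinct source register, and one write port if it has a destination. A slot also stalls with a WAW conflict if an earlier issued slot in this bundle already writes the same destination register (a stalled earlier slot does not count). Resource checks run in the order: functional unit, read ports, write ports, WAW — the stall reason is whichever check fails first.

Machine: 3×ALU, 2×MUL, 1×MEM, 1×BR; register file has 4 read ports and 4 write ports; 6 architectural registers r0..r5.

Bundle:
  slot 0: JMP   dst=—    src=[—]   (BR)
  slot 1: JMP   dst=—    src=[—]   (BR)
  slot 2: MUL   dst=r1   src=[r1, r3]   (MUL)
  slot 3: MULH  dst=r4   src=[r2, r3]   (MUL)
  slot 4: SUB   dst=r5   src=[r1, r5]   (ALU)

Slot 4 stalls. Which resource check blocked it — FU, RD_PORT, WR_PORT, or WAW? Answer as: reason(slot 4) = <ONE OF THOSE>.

  0. BR ⇒ go  {3A/2Mu/1Ld/0B | 4r 4w}
  1. BR ⇒ no(FU)  {3A/2Mu/1Ld/0B | 4r 4w}
  2. MUL→r1 ⇒ go  {3A/1Mu/1Ld/0B | 2r 3w}
  3. MUL→r4 ⇒ go  {3A/0Mu/1Ld/0B | 0r 2w}
  4. ALU→r5 ⇒ no(RD_PORT)  {3A/0Mu/1Ld/0B | 0r 2w}

reason(slot 4) = RD_PORT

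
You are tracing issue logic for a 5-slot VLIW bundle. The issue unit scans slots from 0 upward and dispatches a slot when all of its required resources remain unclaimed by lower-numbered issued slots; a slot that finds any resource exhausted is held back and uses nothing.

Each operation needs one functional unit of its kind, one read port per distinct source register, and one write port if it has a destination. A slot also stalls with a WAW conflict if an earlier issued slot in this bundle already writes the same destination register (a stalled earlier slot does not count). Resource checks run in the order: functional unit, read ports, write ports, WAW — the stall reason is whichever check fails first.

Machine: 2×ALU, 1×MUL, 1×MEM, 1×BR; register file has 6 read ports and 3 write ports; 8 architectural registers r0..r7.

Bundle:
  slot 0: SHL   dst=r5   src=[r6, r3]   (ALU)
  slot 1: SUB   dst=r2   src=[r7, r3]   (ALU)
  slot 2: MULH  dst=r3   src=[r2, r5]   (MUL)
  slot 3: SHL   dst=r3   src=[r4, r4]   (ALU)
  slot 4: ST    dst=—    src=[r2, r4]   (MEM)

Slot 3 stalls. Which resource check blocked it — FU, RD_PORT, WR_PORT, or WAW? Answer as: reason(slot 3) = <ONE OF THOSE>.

reason(slot 3) = FU

(0) want 1×ALU +2rd +1wr — yes → AL1|MU1|ME1|BR1|rd4|wr2
(1) want 1×ALU +2rd +1wr — yes → AL0|MU1|ME1|BR1|rd2|wr1
(2) want 1×MUL +2rd +1wr — yes → AL0|MU0|ME1|BR1|rd0|wr0
(3) want 1×ALU +1rd +1wr — FU → AL0|MU0|ME1|BR1|rd0|wr0
(4) want 1×MEM +2rd +0wr — RD_PORT → AL0|MU0|ME1|BR1|rd0|wr0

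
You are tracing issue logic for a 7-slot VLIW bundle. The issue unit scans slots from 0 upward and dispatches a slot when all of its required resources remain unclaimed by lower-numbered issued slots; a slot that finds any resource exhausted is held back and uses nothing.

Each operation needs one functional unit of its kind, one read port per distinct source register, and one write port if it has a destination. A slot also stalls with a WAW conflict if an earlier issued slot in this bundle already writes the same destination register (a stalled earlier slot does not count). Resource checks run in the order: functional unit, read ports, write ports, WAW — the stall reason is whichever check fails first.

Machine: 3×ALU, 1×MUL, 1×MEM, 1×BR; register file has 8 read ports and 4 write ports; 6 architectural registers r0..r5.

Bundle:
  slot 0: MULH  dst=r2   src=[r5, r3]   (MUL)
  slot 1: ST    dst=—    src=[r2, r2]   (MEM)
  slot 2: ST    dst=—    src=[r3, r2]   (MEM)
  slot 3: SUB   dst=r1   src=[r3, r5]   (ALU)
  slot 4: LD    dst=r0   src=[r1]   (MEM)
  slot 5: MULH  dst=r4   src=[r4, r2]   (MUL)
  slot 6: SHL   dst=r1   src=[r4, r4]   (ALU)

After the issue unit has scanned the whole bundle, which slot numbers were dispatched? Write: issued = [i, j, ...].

#0 MUL src=r5,r3 dispatched  <A:3 Mu:0 Ld:1 B:1 rd:6 wr:3>
#1 MEM src=r2,r2 dispatched  <A:3 Mu:0 Ld:0 B:1 rd:5 wr:3>
#2 MEM src=r3,r2 held:FU  <A:3 Mu:0 Ld:0 B:1 rd:5 wr:3>
#3 ALU src=r3,r5 dispatched  <A:2 Mu:0 Ld:0 B:1 rd:3 wr:2>
#4 MEM src=r1 held:FU  <A:2 Mu:0 Ld:0 B:1 rd:3 wr:2>
#5 MUL src=r4,r2 held:FU  <A:2 Mu:0 Ld:0 B:1 rd:3 wr:2>
#6 ALU src=r4,r4 held:WAW  <A:2 Mu:0 Ld:0 B:1 rd:3 wr:2>

issued = [0, 1, 3]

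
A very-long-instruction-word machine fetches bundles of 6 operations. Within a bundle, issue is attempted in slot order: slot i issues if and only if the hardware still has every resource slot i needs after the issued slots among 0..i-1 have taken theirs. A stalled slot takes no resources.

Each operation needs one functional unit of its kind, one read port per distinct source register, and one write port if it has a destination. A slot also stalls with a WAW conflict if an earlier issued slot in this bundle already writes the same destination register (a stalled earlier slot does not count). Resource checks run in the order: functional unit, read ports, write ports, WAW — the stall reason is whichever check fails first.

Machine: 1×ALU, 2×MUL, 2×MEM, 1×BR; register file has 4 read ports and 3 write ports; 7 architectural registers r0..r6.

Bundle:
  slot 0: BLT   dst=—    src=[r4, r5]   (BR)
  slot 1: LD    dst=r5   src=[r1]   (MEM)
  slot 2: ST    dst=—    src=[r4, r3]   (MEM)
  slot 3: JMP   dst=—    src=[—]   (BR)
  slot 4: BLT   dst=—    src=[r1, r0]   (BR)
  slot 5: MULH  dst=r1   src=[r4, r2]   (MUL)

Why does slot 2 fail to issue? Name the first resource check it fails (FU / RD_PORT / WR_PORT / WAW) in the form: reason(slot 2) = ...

reason(slot 2) = RD_PORT

(0) want 1×BR +2rd +0wr — yes → AL1|MU2|ME2|BR0|rd2|wr3
(1) want 1×MEM +1rd +1wr — yes → AL1|MU2|ME1|BR0|rd1|wr2
(2) want 1×MEM +2rd +0wr — RD_PORT → AL1|MU2|ME1|BR0|rd1|wr2
(3) want 1×BR +0rd +0wr — FU → AL1|MU2|ME1|BR0|rd1|wr2
(4) want 1×BR +2rd +0wr — FU → AL1|MU2|ME1|BR0|rd1|wr2
(5) want 1×MUL +2rd +1wr — RD_PORT → AL1|MU2|ME1|BR0|rd1|wr2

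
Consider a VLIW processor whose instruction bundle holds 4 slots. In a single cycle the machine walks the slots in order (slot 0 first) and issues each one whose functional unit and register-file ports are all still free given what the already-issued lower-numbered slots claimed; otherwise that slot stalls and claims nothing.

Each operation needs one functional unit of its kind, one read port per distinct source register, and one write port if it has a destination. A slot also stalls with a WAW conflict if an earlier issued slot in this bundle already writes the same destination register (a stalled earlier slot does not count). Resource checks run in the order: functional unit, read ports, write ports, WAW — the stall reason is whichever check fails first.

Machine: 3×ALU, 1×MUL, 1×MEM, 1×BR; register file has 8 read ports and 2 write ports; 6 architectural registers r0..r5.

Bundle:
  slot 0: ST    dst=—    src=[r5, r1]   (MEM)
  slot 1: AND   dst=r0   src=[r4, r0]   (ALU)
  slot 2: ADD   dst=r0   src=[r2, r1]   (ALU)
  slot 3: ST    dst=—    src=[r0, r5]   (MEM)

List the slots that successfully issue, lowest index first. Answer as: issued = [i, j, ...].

issued = [0, 1]

slot 0 (MEM): ISSUE — free A3,Mu1,Ld0,B1 rp6 wp2
slot 1 (ALU): ISSUE — free A2,Mu1,Ld0,B1 rp4 wp1
slot 2 (ALU): stall WAW — free A2,Mu1,Ld0,B1 rp4 wp1
slot 3 (MEM): stall FU — free A2,Mu1,Ld0,B1 rp4 wp1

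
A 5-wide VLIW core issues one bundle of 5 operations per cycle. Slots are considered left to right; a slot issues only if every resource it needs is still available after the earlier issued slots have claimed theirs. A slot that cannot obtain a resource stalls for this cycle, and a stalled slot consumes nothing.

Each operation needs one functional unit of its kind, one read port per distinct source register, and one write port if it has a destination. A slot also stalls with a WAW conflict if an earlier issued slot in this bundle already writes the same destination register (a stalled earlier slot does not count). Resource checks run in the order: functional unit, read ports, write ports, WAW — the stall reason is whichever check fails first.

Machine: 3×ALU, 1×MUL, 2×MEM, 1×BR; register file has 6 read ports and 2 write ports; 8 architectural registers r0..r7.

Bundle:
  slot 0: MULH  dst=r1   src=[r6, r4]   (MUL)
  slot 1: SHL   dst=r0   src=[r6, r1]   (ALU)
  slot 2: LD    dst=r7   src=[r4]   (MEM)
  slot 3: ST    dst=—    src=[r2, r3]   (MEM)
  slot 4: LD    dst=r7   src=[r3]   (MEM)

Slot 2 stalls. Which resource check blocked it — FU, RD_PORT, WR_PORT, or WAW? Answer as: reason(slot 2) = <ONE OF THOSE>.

reason(slot 2) = WR_PORT

[0] MUL needs rd=2 wr=1: ok; after: ALU=3 MUL=0 MEM=2 BR=1, R=4, W=1
[1] ALU needs rd=2 wr=1: ok; after: ALU=2 MUL=0 MEM=2 BR=1, R=2, W=0
[2] MEM needs rd=1 wr=1: WR_PORT; after: ALU=2 MUL=0 MEM=2 BR=1, R=2, W=0
[3] MEM needs rd=2 wr=0: ok; after: ALU=2 MUL=0 MEM=1 BR=1, R=0, W=0
[4] MEM needs rd=1 wr=1: RD_PORT; after: ALU=2 MUL=0 MEM=1 BR=1, R=0, W=0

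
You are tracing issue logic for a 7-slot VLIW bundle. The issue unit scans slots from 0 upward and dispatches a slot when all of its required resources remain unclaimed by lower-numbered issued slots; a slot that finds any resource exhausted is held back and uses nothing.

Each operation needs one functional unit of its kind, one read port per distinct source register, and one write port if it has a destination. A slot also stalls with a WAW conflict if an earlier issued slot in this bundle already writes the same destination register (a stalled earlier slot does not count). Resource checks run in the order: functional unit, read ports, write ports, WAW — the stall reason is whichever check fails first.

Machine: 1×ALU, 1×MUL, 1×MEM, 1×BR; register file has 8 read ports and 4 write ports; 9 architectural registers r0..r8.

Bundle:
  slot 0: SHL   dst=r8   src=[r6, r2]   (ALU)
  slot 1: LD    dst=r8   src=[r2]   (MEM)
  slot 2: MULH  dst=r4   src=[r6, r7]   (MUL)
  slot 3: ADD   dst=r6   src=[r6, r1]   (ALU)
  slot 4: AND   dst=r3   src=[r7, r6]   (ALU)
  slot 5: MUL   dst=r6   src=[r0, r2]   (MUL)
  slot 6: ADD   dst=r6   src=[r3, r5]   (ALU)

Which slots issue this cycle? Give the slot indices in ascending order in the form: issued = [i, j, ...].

[0] ALU needs rd=2 wr=1: ok; after: ALU=0 MUL=1 MEM=1 BR=1, R=6, W=3
[1] MEM needs rd=1 wr=1: WAW; after: ALU=0 MUL=1 MEM=1 BR=1, R=6, W=3
[2] MUL needs rd=2 wr=1: ok; after: ALU=0 MUL=0 MEM=1 BR=1, R=4, W=2
[3] ALU needs rd=2 wr=1: FU; after: ALU=0 MUL=0 MEM=1 BR=1, R=4, W=2
[4] ALU needs rd=2 wr=1: FU; after: ALU=0 MUL=0 MEM=1 BR=1, R=4, W=2
[5] MUL needs rd=2 wr=1: FU; after: ALU=0 MUL=0 MEM=1 BR=1, R=4, W=2
[6] ALU needs rd=2 wr=1: FU; after: ALU=0 MUL=0 MEM=1 BR=1, R=4, W=2

issued = [0, 2]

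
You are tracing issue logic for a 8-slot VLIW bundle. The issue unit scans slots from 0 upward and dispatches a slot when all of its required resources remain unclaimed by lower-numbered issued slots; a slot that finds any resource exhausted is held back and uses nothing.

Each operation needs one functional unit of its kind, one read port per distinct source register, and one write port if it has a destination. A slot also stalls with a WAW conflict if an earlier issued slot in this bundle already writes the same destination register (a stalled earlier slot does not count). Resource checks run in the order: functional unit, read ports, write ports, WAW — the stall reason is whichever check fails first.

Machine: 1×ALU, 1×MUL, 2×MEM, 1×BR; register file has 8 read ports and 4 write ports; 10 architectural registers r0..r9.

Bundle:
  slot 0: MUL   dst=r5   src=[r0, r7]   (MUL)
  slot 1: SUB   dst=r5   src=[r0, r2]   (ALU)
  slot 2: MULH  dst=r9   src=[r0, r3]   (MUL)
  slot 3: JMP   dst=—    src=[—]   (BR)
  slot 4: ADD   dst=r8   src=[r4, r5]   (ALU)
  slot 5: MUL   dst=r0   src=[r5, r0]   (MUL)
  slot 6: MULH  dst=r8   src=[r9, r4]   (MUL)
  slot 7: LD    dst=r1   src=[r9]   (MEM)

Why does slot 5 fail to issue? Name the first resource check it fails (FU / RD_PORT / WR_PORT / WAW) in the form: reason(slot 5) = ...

#0 MUL src=r0,r7 dispatched  <A:1 Mu:0 Ld:2 B:1 rd:6 wr:3>
#1 ALU src=r0,r2 held:WAW  <A:1 Mu:0 Ld:2 B:1 rd:6 wr:3>
#2 MUL src=r0,r3 held:FU  <A:1 Mu:0 Ld:2 B:1 rd:6 wr:3>
#3 BR src=- dispatched  <A:1 Mu:0 Ld:2 B:0 rd:6 wr:3>
#4 ALU src=r4,r5 dispatched  <A:0 Mu:0 Ld:2 B:0 rd:4 wr:2>
#5 MUL src=r5,r0 held:FU  <A:0 Mu:0 Ld:2 B:0 rd:4 wr:2>
#6 MUL src=r9,r4 held:FU  <A:0 Mu:0 Ld:2 B:0 rd:4 wr:2>
#7 MEM src=r9 dispatched  <A:0 Mu:0 Ld:1 B:0 rd:3 wr:1>

reason(slot 5) = FU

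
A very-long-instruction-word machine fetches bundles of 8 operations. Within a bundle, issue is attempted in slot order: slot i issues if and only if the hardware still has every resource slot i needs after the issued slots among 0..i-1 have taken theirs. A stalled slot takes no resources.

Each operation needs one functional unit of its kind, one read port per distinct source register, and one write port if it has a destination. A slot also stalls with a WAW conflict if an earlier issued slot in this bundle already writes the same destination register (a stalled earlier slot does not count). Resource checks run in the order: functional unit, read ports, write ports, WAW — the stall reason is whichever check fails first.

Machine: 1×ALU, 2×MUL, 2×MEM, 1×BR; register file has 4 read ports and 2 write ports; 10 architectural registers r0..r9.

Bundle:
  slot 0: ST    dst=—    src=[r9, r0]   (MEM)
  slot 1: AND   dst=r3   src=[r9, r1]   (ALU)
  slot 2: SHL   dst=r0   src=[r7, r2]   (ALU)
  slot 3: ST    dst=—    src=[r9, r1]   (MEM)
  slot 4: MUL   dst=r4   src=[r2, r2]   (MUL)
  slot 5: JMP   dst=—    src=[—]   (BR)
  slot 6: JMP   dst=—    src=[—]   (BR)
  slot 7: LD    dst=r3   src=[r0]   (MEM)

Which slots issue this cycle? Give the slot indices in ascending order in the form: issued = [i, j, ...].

  0. MEM ⇒ go  {1A/2Mu/1Ld/1B | 2r 2w}
  1. ALU→r3 ⇒ go  {0A/2Mu/1Ld/1B | 0r 1w}
  2. ALU→r0 ⇒ no(FU)  {0A/2Mu/1Ld/1B | 0r 1w}
  3. MEM ⇒ no(RD_PORT)  {0A/2Mu/1Ld/1B | 0r 1w}
  4. MUL→r4 ⇒ no(RD_PORT)  {0A/2Mu/1Ld/1B | 0r 1w}
  5. BR ⇒ go  {0A/2Mu/1Ld/0B | 0r 1w}
  6. BR ⇒ no(FU)  {0A/2Mu/1Ld/0B | 0r 1w}
  7. MEM→r3 ⇒ no(RD_PORT)  {0A/2Mu/1Ld/0B | 0r 1w}

issued = [0, 1, 5]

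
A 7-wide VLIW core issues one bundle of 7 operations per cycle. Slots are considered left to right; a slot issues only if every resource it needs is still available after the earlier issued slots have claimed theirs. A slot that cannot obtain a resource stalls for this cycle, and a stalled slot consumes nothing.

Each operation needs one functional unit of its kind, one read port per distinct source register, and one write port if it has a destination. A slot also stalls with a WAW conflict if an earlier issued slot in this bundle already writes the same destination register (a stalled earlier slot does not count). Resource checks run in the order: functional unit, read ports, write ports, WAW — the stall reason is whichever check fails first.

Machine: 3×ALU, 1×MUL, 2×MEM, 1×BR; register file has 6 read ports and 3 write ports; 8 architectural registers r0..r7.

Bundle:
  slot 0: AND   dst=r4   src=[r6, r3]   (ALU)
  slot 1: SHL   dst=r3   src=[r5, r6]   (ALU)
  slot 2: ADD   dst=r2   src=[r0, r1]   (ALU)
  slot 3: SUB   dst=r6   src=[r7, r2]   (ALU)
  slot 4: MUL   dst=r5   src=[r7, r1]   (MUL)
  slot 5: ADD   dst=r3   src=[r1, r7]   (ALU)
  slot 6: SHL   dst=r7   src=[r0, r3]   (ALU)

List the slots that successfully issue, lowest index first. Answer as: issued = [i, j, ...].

  0. ALU→r4 ⇒ go  {2A/1Mu/2Ld/1B | 4r 2w}
  1. ALU→r3 ⇒ go  {1A/1Mu/2Ld/1B | 2r 1w}
  2. ALU→r2 ⇒ go  {0A/1Mu/2Ld/1B | 0r 0w}
  3. ALU→r6 ⇒ no(FU)  {0A/1Mu/2Ld/1B | 0r 0w}
  4. MUL→r5 ⇒ no(RD_PORT)  {0A/1Mu/2Ld/1B | 0r 0w}
  5. ALU→r3 ⇒ no(FU)  {0A/1Mu/2Ld/1B | 0r 0w}
  6. ALU→r7 ⇒ no(FU)  {0A/1Mu/2Ld/1B | 0r 0w}

issued = [0, 1, 2]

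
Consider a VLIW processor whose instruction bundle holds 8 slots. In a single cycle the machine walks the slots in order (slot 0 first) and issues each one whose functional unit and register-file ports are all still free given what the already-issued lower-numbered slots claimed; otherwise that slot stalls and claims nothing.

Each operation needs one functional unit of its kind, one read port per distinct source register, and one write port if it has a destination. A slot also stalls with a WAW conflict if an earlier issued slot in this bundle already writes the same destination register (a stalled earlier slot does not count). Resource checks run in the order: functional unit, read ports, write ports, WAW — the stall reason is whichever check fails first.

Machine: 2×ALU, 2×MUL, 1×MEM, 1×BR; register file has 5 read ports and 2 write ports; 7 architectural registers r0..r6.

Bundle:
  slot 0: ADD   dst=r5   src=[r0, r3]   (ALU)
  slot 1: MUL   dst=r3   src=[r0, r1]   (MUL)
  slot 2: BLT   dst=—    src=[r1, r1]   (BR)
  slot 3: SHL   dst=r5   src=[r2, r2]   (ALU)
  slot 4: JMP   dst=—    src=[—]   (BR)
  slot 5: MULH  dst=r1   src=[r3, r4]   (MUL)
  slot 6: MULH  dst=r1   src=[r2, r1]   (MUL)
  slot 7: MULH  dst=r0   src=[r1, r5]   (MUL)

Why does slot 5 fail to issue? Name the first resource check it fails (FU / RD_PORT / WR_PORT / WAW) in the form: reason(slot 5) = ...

slot 0 (ALU): ISSUE — free A1,Mu2,Ld1,B1 rp3 wp1
slot 1 (MUL): ISSUE — free A1,Mu1,Ld1,B1 rp1 wp0
slot 2 (BR): ISSUE — free A1,Mu1,Ld1,B0 rp0 wp0
slot 3 (ALU): stall RD_PORT — free A1,Mu1,Ld1,B0 rp0 wp0
slot 4 (BR): stall FU — free A1,Mu1,Ld1,B0 rp0 wp0
slot 5 (MUL): stall RD_PORT — free A1,Mu1,Ld1,B0 rp0 wp0
slot 6 (MUL): stall RD_PORT — free A1,Mu1,Ld1,B0 rp0 wp0
slot 7 (MUL): stall RD_PORT — free A1,Mu1,Ld1,B0 rp0 wp0

reason(slot 5) = RD_PORT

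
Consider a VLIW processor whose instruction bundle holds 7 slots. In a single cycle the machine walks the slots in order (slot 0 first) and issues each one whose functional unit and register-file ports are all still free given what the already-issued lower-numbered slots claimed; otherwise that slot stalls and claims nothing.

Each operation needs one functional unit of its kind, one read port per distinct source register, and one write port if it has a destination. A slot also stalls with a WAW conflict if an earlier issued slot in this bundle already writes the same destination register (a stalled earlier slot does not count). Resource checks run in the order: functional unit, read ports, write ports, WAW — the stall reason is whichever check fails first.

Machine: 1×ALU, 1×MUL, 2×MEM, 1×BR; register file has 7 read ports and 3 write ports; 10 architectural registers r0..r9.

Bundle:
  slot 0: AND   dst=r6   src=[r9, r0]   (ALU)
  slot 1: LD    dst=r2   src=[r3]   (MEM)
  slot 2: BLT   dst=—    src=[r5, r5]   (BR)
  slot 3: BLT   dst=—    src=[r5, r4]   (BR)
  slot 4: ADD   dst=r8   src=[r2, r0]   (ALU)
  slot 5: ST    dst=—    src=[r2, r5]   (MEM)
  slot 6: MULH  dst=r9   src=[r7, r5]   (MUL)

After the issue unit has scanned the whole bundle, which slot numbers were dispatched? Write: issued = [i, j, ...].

[0] ALU needs rd=2 wr=1: ok; after: ALU=0 MUL=1 MEM=2 BR=1, R=5, W=2
[1] MEM needs rd=1 wr=1: ok; after: ALU=0 MUL=1 MEM=1 BR=1, R=4, W=1
[2] BR needs rd=1 wr=0: ok; after: ALU=0 MUL=1 MEM=1 BR=0, R=3, W=1
[3] BR needs rd=2 wr=0: FU; after: ALU=0 MUL=1 MEM=1 BR=0, R=3, W=1
[4] ALU needs rd=2 wr=1: FU; after: ALU=0 MUL=1 MEM=1 BR=0, R=3, W=1
[5] MEM needs rd=2 wr=0: ok; after: ALU=0 MUL=1 MEM=0 BR=0, R=1, W=1
[6] MUL needs rd=2 wr=1: RD_PORT; after: ALU=0 MUL=1 MEM=0 BR=0, R=1, W=1

issued = [0, 1, 2, 5]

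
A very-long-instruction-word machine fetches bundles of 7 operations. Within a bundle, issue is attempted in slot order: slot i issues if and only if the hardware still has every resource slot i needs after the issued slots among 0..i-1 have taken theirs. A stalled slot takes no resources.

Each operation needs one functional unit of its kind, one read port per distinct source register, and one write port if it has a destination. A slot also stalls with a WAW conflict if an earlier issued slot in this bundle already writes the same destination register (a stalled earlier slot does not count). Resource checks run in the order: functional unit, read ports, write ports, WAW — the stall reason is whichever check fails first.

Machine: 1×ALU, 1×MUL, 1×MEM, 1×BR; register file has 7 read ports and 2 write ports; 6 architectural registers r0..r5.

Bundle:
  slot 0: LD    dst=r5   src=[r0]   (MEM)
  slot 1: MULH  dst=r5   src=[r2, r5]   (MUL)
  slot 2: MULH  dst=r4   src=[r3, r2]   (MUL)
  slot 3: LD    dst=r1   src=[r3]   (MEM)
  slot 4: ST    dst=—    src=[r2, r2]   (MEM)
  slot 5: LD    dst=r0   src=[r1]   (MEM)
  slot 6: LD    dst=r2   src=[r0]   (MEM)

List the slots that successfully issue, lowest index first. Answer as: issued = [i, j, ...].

issued = [0, 2]

  0. MEM→r5 ⇒ go  {1A/1Mu/0Ld/1B | 6r 1w}
  1. MUL→r5 ⇒ no(WAW)  {1A/1Mu/0Ld/1B | 6r 1w}
  2. MUL→r4 ⇒ go  {1A/0Mu/0Ld/1B | 4r 0w}
  3. MEM→r1 ⇒ no(FU)  {1A/0Mu/0Ld/1B | 4r 0w}
  4. MEM ⇒ no(FU)  {1A/0Mu/0Ld/1B | 4r 0w}
  5. MEM→r0 ⇒ no(FU)  {1A/0Mu/0Ld/1B | 4r 0w}
  6. MEM→r2 ⇒ no(FU)  {1A/0Mu/0Ld/1B | 4r 0w}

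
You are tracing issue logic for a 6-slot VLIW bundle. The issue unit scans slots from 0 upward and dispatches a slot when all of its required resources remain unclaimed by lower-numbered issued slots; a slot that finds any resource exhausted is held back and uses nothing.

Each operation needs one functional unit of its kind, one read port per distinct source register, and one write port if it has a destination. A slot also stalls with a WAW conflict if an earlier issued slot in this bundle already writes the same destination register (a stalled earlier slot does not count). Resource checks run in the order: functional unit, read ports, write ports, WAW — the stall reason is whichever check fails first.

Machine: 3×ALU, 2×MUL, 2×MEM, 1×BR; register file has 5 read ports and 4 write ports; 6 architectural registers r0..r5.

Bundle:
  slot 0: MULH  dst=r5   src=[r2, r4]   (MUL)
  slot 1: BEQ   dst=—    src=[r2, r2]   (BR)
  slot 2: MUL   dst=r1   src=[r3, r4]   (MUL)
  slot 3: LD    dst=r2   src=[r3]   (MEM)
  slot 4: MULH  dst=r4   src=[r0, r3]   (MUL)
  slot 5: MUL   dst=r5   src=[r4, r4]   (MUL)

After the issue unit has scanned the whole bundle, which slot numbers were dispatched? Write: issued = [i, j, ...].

[0] MUL needs rd=2 wr=1: ok; after: ALU=3 MUL=1 MEM=2 BR=1, R=3, W=3
[1] BR needs rd=1 wr=0: ok; after: ALU=3 MUL=1 MEM=2 BR=0, R=2, W=3
[2] MUL needs rd=2 wr=1: ok; after: ALU=3 MUL=0 MEM=2 BR=0, R=0, W=2
[3] MEM needs rd=1 wr=1: RD_PORT; after: ALU=3 MUL=0 MEM=2 BR=0, R=0, W=2
[4] MUL needs rd=2 wr=1: FU; after: ALU=3 MUL=0 MEM=2 BR=0, R=0, W=2
[5] MUL needs rd=1 wr=1: FU; after: ALU=3 MUL=0 MEM=2 BR=0, R=0, W=2

issued = [0, 1, 2]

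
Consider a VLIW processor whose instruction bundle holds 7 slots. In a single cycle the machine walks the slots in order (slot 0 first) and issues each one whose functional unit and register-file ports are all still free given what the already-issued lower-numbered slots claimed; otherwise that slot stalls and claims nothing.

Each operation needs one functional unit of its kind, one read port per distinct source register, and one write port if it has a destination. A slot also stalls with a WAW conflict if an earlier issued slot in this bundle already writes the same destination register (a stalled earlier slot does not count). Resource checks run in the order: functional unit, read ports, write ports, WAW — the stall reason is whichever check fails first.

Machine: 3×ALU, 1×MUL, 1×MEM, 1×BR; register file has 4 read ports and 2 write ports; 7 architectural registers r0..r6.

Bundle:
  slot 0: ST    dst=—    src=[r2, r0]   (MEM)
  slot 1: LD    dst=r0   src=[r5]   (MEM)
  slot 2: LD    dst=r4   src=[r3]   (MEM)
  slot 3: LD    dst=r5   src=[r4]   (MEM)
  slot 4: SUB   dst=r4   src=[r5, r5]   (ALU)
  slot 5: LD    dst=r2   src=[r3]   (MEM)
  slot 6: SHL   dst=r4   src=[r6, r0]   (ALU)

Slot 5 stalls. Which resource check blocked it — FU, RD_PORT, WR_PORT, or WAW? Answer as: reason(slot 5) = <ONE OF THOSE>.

reason(slot 5) = FU

  0. MEM ⇒ go  {3A/1Mu/0Ld/1B | 2r 2w}
  1. MEM→r0 ⇒ no(FU)  {3A/1Mu/0Ld/1B | 2r 2w}
  2. MEM→r4 ⇒ no(FU)  {3A/1Mu/0Ld/1B | 2r 2w}
  3. MEM→r5 ⇒ no(FU)  {3A/1Mu/0Ld/1B | 2r 2w}
  4. ALU→r4 ⇒ go  {2A/1Mu/0Ld/1B | 1r 1w}
  5. MEM→r2 ⇒ no(FU)  {2A/1Mu/0Ld/1B | 1r 1w}
  6. ALU→r4 ⇒ no(RD_PORT)  {2A/1Mu/0Ld/1B | 1r 1w}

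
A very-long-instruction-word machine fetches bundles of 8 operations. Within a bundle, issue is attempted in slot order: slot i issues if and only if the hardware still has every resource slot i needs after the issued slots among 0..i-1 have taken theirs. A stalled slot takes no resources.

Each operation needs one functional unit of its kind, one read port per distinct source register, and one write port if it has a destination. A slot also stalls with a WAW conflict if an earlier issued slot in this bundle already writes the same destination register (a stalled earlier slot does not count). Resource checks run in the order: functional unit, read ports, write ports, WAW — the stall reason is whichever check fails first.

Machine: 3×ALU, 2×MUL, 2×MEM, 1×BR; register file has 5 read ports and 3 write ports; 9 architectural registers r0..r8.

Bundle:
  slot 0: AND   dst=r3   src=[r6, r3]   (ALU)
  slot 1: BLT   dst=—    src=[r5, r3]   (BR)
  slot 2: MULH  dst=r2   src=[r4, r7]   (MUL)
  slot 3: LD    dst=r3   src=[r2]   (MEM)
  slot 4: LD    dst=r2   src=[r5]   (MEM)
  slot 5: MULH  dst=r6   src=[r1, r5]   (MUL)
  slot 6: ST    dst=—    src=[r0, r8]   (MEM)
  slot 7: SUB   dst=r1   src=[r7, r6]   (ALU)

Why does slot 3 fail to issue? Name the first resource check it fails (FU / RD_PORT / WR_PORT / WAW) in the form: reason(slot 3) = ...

slot 0 (ALU): ISSUE — free A2,Mu2,Ld2,B1 rp3 wp2
slot 1 (BR): ISSUE — free A2,Mu2,Ld2,B0 rp1 wp2
slot 2 (MUL): stall RD_PORT — free A2,Mu2,Ld2,B0 rp1 wp2
slot 3 (MEM): stall WAW — free A2,Mu2,Ld2,B0 rp1 wp2
slot 4 (MEM): ISSUE — free A2,Mu2,Ld1,B0 rp0 wp1
slot 5 (MUL): stall RD_PORT — free A2,Mu2,Ld1,B0 rp0 wp1
slot 6 (MEM): stall RD_PORT — free A2,Mu2,Ld1,B0 rp0 wp1
slot 7 (ALU): stall RD_PORT — free A2,Mu2,Ld1,B0 rp0 wp1

reason(slot 3) = WAW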